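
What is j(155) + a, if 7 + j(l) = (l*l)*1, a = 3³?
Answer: 24045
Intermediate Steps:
a = 27
j(l) = -7 + l² (j(l) = -7 + (l*l)*1 = -7 + l²*1 = -7 + l²)
j(155) + a = (-7 + 155²) + 27 = (-7 + 24025) + 27 = 24018 + 27 = 24045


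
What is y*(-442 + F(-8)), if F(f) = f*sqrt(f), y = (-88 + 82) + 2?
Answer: 1768 + 64*I*sqrt(2) ≈ 1768.0 + 90.51*I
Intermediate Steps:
y = -4 (y = -6 + 2 = -4)
F(f) = f**(3/2)
y*(-442 + F(-8)) = -4*(-442 + (-8)**(3/2)) = -4*(-442 - 16*I*sqrt(2)) = 1768 + 64*I*sqrt(2)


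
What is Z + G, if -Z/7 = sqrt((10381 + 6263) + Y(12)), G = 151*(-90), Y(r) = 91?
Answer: -13590 - 7*sqrt(16735) ≈ -14496.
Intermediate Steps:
G = -13590
Z = -7*sqrt(16735) (Z = -7*sqrt((10381 + 6263) + 91) = -7*sqrt(16644 + 91) = -7*sqrt(16735) ≈ -905.55)
Z + G = -7*sqrt(16735) - 13590 = -13590 - 7*sqrt(16735)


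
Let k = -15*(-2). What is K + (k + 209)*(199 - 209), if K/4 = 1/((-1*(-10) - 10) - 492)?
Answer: -293971/123 ≈ -2390.0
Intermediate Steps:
k = 30
K = -1/123 (K = 4/((-1*(-10) - 10) - 492) = 4/((10 - 10) - 492) = 4/(0 - 492) = 4/(-492) = 4*(-1/492) = -1/123 ≈ -0.0081301)
K + (k + 209)*(199 - 209) = -1/123 + (30 + 209)*(199 - 209) = -1/123 + 239*(-10) = -1/123 - 2390 = -293971/123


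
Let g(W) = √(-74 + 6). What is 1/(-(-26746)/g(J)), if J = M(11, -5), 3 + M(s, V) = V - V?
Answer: I*√17/13373 ≈ 0.00030832*I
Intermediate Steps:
M(s, V) = -3 (M(s, V) = -3 + (V - V) = -3 + 0 = -3)
J = -3
g(W) = 2*I*√17 (g(W) = √(-68) = 2*I*√17)
1/(-(-26746)/g(J)) = 1/(-(-26746)/(2*I*√17)) = 1/(-(-26746)*(-I*√17/34)) = 1/(-13373*I*√17/17) = I*√17/13373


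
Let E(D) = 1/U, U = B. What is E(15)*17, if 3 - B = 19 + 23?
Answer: -17/39 ≈ -0.43590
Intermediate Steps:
B = -39 (B = 3 - (19 + 23) = 3 - 1*42 = 3 - 42 = -39)
U = -39
E(D) = -1/39 (E(D) = 1/(-39) = -1/39)
E(15)*17 = -1/39*17 = -17/39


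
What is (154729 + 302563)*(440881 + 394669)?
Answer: 382090330600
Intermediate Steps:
(154729 + 302563)*(440881 + 394669) = 457292*835550 = 382090330600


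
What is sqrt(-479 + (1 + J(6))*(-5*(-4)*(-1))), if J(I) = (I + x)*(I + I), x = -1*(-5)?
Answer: I*sqrt(3139) ≈ 56.027*I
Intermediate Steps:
x = 5
J(I) = 2*I*(5 + I) (J(I) = (I + 5)*(I + I) = (5 + I)*(2*I) = 2*I*(5 + I))
sqrt(-479 + (1 + J(6))*(-5*(-4)*(-1))) = sqrt(-479 + (1 + 2*6*(5 + 6))*(-5*(-4)*(-1))) = sqrt(-479 + (1 + 2*6*11)*(20*(-1))) = sqrt(-479 + (1 + 132)*(-20)) = sqrt(-479 + 133*(-20)) = sqrt(-479 - 2660) = sqrt(-3139) = I*sqrt(3139)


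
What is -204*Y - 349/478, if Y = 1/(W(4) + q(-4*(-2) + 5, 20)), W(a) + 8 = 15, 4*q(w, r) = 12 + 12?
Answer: -102049/6214 ≈ -16.422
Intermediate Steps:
q(w, r) = 6 (q(w, r) = (12 + 12)/4 = (¼)*24 = 6)
W(a) = 7 (W(a) = -8 + 15 = 7)
Y = 1/13 (Y = 1/(7 + 6) = 1/13 ≈ 0.076923)
-204*Y - 349/478 = -204*1/13 - 349/478 = -204/13 - 349*1/478 = -204/13 - 349/478 = -102049/6214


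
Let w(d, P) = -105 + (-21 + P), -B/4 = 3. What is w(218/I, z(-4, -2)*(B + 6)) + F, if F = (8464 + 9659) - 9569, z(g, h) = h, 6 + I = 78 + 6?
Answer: 8440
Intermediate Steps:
I = 78 (I = -6 + (78 + 6) = -6 + 84 = 78)
B = -12 (B = -4*3 = -12)
w(d, P) = -126 + P
F = 8554 (F = 18123 - 9569 = 8554)
w(218/I, z(-4, -2)*(B + 6)) + F = (-126 - 2*(-12 + 6)) + 8554 = (-126 - 2*(-6)) + 8554 = (-126 + 12) + 8554 = -114 + 8554 = 8440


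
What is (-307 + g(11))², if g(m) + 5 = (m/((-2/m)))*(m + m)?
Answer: 2699449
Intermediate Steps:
g(m) = -5 - m³ (g(m) = -5 + (m/((-2/m)))*(m + m) = -5 + (m*(-m/2))*(2*m) = -5 + (-m²/2)*(2*m) = -5 - m³)
(-307 + g(11))² = (-307 + (-5 - 1*11³))² = (-307 + (-5 - 1*1331))² = (-307 + (-5 - 1331))² = (-307 - 1336)² = (-1643)² = 2699449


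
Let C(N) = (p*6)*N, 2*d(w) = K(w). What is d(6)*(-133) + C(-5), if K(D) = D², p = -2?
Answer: -2334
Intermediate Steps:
d(w) = w²/2
C(N) = -12*N (C(N) = (-2*6)*N = -12*N)
d(6)*(-133) + C(-5) = ((½)*6²)*(-133) - 12*(-5) = ((½)*36)*(-133) + 60 = 18*(-133) + 60 = -2394 + 60 = -2334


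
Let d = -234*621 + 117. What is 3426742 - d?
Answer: 3571939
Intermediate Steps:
d = -145197 (d = -145314 + 117 = -145197)
3426742 - d = 3426742 - 1*(-145197) = 3426742 + 145197 = 3571939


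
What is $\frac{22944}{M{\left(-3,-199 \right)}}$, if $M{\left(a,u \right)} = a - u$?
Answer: $\frac{5736}{49} \approx 117.06$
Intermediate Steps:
$\frac{22944}{M{\left(-3,-199 \right)}} = \frac{22944}{-3 - -199} = \frac{22944}{-3 + 199} = \frac{22944}{196} = 22944 \cdot \frac{1}{196} = \frac{5736}{49}$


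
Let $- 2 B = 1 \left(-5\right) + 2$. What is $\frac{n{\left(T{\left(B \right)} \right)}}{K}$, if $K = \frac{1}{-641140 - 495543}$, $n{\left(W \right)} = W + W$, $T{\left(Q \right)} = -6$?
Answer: $13640196$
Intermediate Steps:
$B = \frac{3}{2}$ ($B = - \frac{1 \left(-5\right) + 2}{2} = - \frac{-5 + 2}{2} = \left(- \frac{1}{2}\right) \left(-3\right) = \frac{3}{2} \approx 1.5$)
$n{\left(W \right)} = 2 W$
$K = - \frac{1}{1136683}$ ($K = \frac{1}{-1136683} = - \frac{1}{1136683} \approx -8.7975 \cdot 10^{-7}$)
$\frac{n{\left(T{\left(B \right)} \right)}}{K} = \frac{2 \left(-6\right)}{- \frac{1}{1136683}} = \left(-12\right) \left(-1136683\right) = 13640196$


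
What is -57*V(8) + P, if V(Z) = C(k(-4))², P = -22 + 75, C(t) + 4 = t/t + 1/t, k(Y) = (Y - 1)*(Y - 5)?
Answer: -305389/675 ≈ -452.43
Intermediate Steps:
k(Y) = (-1 + Y)*(-5 + Y)
C(t) = -3 + 1/t (C(t) = -4 + (t/t + 1/t) = -4 + (1 + 1/t) = -3 + 1/t)
P = 53
V(Z) = 17956/2025 (V(Z) = (-3 + 1/(5 + (-4)² - 6*(-4)))² = (-3 + 1/(5 + 16 + 24))² = (-3 + 1/45)² = (-134/45)² = 17956/2025)
-57*V(8) + P = -57*17956/2025 + 53 = -341164/675 + 53 = -305389/675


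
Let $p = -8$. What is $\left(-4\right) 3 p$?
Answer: $96$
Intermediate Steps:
$\left(-4\right) 3 p = \left(-4\right) 3 \left(-8\right) = \left(-12\right) \left(-8\right) = 96$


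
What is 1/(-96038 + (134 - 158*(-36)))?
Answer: -1/90216 ≈ -1.1085e-5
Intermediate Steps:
1/(-96038 + (134 - 158*(-36))) = 1/(-96038 + (134 + 5688)) = 1/(-96038 + 5822) = 1/(-90216) = -1/90216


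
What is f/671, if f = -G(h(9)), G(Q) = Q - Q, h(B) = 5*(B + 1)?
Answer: 0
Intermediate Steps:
h(B) = 5 + 5*B (h(B) = 5*(1 + B) = 5 + 5*B)
G(Q) = 0
f = 0 (f = -1*0 = 0)
f/671 = 0/671 = 0*(1/671) = 0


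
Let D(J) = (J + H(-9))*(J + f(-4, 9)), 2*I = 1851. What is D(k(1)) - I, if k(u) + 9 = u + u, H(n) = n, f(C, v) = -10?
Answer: -1307/2 ≈ -653.50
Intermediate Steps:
k(u) = -9 + 2*u (k(u) = -9 + (u + u) = -9 + 2*u)
I = 1851/2 (I = (½)*1851 = 1851/2 ≈ 925.50)
D(J) = (-10 + J)*(-9 + J) (D(J) = (J - 9)*(J - 10) = (-9 + J)*(-10 + J) = (-10 + J)*(-9 + J))
D(k(1)) - I = (90 + (-9 + 2*1)² - 19*(-9 + 2*1)) - 1*1851/2 = (90 + (-9 + 2)² - 19*(-9 + 2)) - 1851/2 = (90 + (-7)² - 19*(-7)) - 1851/2 = (90 + 49 + 133) - 1851/2 = 272 - 1851/2 = -1307/2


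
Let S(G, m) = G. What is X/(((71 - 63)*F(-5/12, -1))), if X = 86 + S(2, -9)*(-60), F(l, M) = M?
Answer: 17/4 ≈ 4.2500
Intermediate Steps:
X = -34 (X = 86 + 2*(-60) = 86 - 120 = -34)
X/(((71 - 63)*F(-5/12, -1))) = -34*(-1/(71 - 63)) = -34/(8*(-1)) = -34/(-8) = -34*(-⅛) = 17/4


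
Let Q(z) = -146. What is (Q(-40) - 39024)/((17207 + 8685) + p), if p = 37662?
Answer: -19585/31777 ≈ -0.61633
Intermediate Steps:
(Q(-40) - 39024)/((17207 + 8685) + p) = (-146 - 39024)/((17207 + 8685) + 37662) = -39170/(25892 + 37662) = -39170/63554 = -39170*1/63554 = -19585/31777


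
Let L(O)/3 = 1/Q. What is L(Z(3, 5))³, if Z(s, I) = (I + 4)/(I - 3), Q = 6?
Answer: ⅛ ≈ 0.12500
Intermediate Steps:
Z(s, I) = (4 + I)/(-3 + I)
L(O) = ½ (L(O) = 3/6 = 3*(⅙) = ½)
L(Z(3, 5))³ = (½)³ = ⅛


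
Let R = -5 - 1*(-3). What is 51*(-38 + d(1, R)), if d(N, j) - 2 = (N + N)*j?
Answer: -2040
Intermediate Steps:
R = -2 (R = -5 + 3 = -2)
d(N, j) = 2 + 2*N*j (d(N, j) = 2 + (N + N)*j = 2 + (2*N)*j = 2 + 2*N*j)
51*(-38 + d(1, R)) = 51*(-38 + (2 + 2*1*(-2))) = 51*(-38 + (2 - 4)) = 51*(-38 - 2) = 51*(-40) = -2040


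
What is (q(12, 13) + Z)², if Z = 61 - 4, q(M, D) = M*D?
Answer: 45369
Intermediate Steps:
q(M, D) = D*M
Z = 57
(q(12, 13) + Z)² = (13*12 + 57)² = (156 + 57)² = 213² = 45369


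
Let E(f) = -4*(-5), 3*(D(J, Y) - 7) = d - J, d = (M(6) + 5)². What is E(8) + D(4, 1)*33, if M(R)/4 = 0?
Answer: 482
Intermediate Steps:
M(R) = 0 (M(R) = 4*0 = 0)
d = 25 (d = (0 + 5)² = 5² = 25)
D(J, Y) = 46/3 - J/3 (D(J, Y) = 7 + (25 - J)/3 = 7 + (25/3 - J/3) = 46/3 - J/3)
E(f) = 20
E(8) + D(4, 1)*33 = 20 + (46/3 - ⅓*4)*33 = 20 + (46/3 - 4/3)*33 = 20 + 14*33 = 20 + 462 = 482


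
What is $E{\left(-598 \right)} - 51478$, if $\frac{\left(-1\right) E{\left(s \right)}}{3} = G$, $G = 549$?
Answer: $-53125$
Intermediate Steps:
$E{\left(s \right)} = -1647$ ($E{\left(s \right)} = \left(-3\right) 549 = -1647$)
$E{\left(-598 \right)} - 51478 = -1647 - 51478 = -53125$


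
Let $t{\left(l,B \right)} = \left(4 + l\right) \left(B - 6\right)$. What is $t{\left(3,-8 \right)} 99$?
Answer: $-9702$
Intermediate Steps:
$t{\left(l,B \right)} = \left(-6 + B\right) \left(4 + l\right)$ ($t{\left(l,B \right)} = \left(4 + l\right) \left(-6 + B\right) = \left(-6 + B\right) \left(4 + l\right)$)
$t{\left(3,-8 \right)} 99 = \left(-24 - 18 + 4 \left(-8\right) - 24\right) 99 = \left(-24 - 18 - 32 - 24\right) 99 = \left(-98\right) 99 = -9702$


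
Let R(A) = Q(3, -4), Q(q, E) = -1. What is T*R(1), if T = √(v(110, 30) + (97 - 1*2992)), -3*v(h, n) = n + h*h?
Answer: -I*√62445/3 ≈ -83.297*I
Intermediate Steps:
R(A) = -1
v(h, n) = -n/3 - h²/3 (v(h, n) = -(n + h*h)/3 = -(n + h²)/3 = -n/3 - h²/3)
T = I*√62445/3 (T = √((-⅓*30 - ⅓*110²) + (97 - 1*2992)) = √((-10 - ⅓*12100) + (97 - 2992)) = √((-10 - 12100/3) - 2895) = √(-12130/3 - 2895) = √(-20815/3) = I*√62445/3 ≈ 83.297*I)
T*R(1) = (I*√62445/3)*(-1) = -I*√62445/3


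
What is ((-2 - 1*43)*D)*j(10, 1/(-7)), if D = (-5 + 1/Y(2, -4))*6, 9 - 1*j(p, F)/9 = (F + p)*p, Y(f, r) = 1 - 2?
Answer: -9141660/7 ≈ -1.3060e+6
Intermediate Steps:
Y(f, r) = -1
j(p, F) = 81 - 9*p*(F + p) (j(p, F) = 81 - 9*(F + p)*p = 81 - 9*p*(F + p))
D = -36 (D = (-5 + 1/(-1))*6 = (-5 - 1)*6 = -6*6 = -36)
((-2 - 1*43)*D)*j(10, 1/(-7)) = ((-2 - 1*43)*(-36))*(81 - 9*10² - 9*10/(-7)) = ((-2 - 43)*(-36))*(81 - 9*100 - 9*(-⅐)*10) = (-45*(-36))*(81 - 900 + 90/7) = 1620*(-5643/7) = -9141660/7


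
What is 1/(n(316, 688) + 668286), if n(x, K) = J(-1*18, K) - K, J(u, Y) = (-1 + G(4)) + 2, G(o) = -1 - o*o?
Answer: 1/667582 ≈ 1.4979e-6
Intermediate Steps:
G(o) = -1 - o²
J(u, Y) = -16 (J(u, Y) = (-1 + (-1 - 1*4²)) + 2 = (-1 + (-1 - 1*16)) + 2 = (-1 + (-1 - 16)) + 2 = (-1 - 17) + 2 = -18 + 2 = -16)
n(x, K) = -16 - K
1/(n(316, 688) + 668286) = 1/((-16 - 1*688) + 668286) = 1/((-16 - 688) + 668286) = 1/(-704 + 668286) = 1/667582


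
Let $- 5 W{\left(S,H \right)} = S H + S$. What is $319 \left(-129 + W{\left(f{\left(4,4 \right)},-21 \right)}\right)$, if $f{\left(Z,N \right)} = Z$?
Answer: $-36047$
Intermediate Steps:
$W{\left(S,H \right)} = - \frac{S}{5} - \frac{H S}{5}$ ($W{\left(S,H \right)} = - \frac{S H + S}{5} = - \frac{H S + S}{5} = - \frac{S + H S}{5} = - \frac{S}{5} - \frac{H S}{5}$)
$319 \left(-129 + W{\left(f{\left(4,4 \right)},-21 \right)}\right) = 319 \left(-129 - \frac{4 \left(1 - 21\right)}{5}\right) = 319 \left(-129 - \frac{4}{5} \left(-20\right)\right) = 319 \left(-129 + 16\right) = 319 \left(-113\right) = -36047$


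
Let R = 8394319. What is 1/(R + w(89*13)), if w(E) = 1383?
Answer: 1/8395702 ≈ 1.1911e-7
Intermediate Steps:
1/(R + w(89*13)) = 1/(8394319 + 1383) = 1/8395702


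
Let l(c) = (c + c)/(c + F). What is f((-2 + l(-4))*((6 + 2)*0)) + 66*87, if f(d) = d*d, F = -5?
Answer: 5742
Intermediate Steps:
l(c) = 2*c/(-5 + c) (l(c) = (c + c)/(c - 5) = (2*c)/(-5 + c) = 2*c/(-5 + c))
f(d) = d²
f((-2 + l(-4))*((6 + 2)*0)) + 66*87 = ((-2 + 2*(-4)/(-5 - 4))*((6 + 2)*0))² + 66*87 = ((-2 + 2*(-4)/(-9))*(8*0))² + 5742 = ((-2 + 2*(-4)*(-⅑))*0)² + 5742 = ((-2 + 8/9)*0)² + 5742 = (-10/9*0)² + 5742 = 0² + 5742 = 0 + 5742 = 5742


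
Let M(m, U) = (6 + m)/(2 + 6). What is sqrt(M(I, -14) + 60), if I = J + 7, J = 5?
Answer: sqrt(249)/2 ≈ 7.8899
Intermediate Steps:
I = 12 (I = 5 + 7 = 12)
M(m, U) = 3/4 + m/8 (M(m, U) = (6 + m)/8 = (6 + m)*(1/8) = 3/4 + m/8)
sqrt(M(I, -14) + 60) = sqrt((3/4 + (1/8)*12) + 60) = sqrt((3/4 + 3/2) + 60) = sqrt(9/4 + 60) = sqrt(249/4) = sqrt(249)/2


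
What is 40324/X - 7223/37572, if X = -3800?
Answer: -6219761/575700 ≈ -10.804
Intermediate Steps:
40324/X - 7223/37572 = 40324/(-3800) - 7223/37572 = 40324*(-1/3800) - 7223*1/37572 = -10081/950 - 233/1212 = -6219761/575700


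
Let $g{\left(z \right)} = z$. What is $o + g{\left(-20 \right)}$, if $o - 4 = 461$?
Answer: $445$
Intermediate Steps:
$o = 465$ ($o = 4 + 461 = 465$)
$o + g{\left(-20 \right)} = 465 - 20 = 445$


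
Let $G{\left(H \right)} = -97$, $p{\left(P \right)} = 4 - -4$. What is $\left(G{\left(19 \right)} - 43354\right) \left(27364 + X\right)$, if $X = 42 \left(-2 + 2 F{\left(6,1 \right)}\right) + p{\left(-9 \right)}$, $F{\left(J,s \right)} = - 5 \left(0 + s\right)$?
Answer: $-1167441468$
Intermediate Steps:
$F{\left(J,s \right)} = - 5 s$
$p{\left(P \right)} = 8$ ($p{\left(P \right)} = 4 + 4 = 8$)
$X = -496$ ($X = 42 \left(-2 + 2 \left(\left(-5\right) 1\right)\right) + 8 = 42 \left(-2 + 2 \left(-5\right)\right) + 8 = 42 \left(-2 - 10\right) + 8 = 42 \left(-12\right) + 8 = -504 + 8 = -496$)
$\left(G{\left(19 \right)} - 43354\right) \left(27364 + X\right) = \left(-97 - 43354\right) \left(27364 - 496\right) = \left(-43451\right) 26868 = -1167441468$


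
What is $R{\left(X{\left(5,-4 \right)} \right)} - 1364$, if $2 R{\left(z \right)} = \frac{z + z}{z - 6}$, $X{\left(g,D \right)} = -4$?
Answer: $- \frac{6818}{5} \approx -1363.6$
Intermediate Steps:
$R{\left(z \right)} = \frac{z}{-6 + z}$ ($R{\left(z \right)} = \frac{\left(z + z\right) \frac{1}{z - 6}}{2} = \frac{2 z \frac{1}{-6 + z}}{2} = \frac{z}{-6 + z}$)
$R{\left(X{\left(5,-4 \right)} \right)} - 1364 = - \frac{4}{-6 - 4} - 1364 = - \frac{4}{-10} - 1364 = \left(-4\right) \left(- \frac{1}{10}\right) - 1364 = \frac{2}{5} - 1364 = - \frac{6818}{5}$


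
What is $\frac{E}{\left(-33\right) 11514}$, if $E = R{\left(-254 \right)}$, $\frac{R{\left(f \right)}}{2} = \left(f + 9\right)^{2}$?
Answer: $- \frac{60025}{189981} \approx -0.31595$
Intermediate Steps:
$R{\left(f \right)} = 2 \left(9 + f\right)^{2}$ ($R{\left(f \right)} = 2 \left(f + 9\right)^{2} = 2 \left(9 + f\right)^{2}$)
$E = 120050$ ($E = 2 \left(9 - 254\right)^{2} = 2 \left(-245\right)^{2} = 2 \cdot 60025 = 120050$)
$\frac{E}{\left(-33\right) 11514} = \frac{120050}{\left(-33\right) 11514} = \frac{120050}{-379962} = 120050 \left(- \frac{1}{379962}\right) = - \frac{60025}{189981}$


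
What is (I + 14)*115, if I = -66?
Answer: -5980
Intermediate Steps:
(I + 14)*115 = (-66 + 14)*115 = -52*115 = -5980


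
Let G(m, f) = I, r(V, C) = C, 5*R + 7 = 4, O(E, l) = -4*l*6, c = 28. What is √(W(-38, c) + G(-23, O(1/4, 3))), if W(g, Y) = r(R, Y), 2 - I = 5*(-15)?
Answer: √105 ≈ 10.247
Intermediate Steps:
O(E, l) = -24*l
R = -⅗ (R = -7/5 + (⅕)*4 = -7/5 + ⅘ = -⅗ ≈ -0.60000)
I = 77 (I = 2 - 5*(-15) = 2 - 1*(-75) = 2 + 75 = 77)
G(m, f) = 77
W(g, Y) = Y
√(W(-38, c) + G(-23, O(1/4, 3))) = √(28 + 77) = √105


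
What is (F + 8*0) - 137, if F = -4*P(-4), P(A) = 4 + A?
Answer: -137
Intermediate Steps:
F = 0 (F = -4*(4 - 4) = -4*0 = 0)
(F + 8*0) - 137 = (0 + 8*0) - 137 = (0 + 0) - 137 = 0 - 137 = -137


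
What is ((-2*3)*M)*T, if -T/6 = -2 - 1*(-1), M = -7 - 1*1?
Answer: 288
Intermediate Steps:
M = -8 (M = -7 - 1 = -8)
T = 6 (T = -6*(-2 - 1*(-1)) = -6*(-2 + 1) = -6*(-1) = 6)
((-2*3)*M)*T = (-2*3*(-8))*6 = -6*(-8)*6 = 48*6 = 288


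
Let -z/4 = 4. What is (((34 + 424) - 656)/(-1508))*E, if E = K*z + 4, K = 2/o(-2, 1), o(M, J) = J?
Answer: -1386/377 ≈ -3.6764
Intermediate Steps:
z = -16 (z = -4*4 = -16)
K = 2 (K = 2/1 = 2*1 = 2)
E = -28 (E = 2*(-16) + 4 = -32 + 4 = -28)
(((34 + 424) - 656)/(-1508))*E = (((34 + 424) - 656)/(-1508))*(-28) = ((458 - 656)*(-1/1508))*(-28) = -198*(-1/1508)*(-28) = (99/754)*(-28) = -1386/377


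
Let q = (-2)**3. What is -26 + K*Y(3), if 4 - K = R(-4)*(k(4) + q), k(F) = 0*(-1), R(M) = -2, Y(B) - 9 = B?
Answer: -170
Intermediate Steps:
Y(B) = 9 + B
k(F) = 0
q = -8
K = -12 (K = 4 - (-2)*(0 - 8) = 4 - (-2)*(-8) = 4 - 1*16 = 4 - 16 = -12)
-26 + K*Y(3) = -26 - 12*(9 + 3) = -26 - 12*12 = -26 - 144 = -170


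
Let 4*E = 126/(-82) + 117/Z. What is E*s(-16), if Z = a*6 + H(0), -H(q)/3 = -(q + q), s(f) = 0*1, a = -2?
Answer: 0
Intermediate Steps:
s(f) = 0
H(q) = 6*q (H(q) = -(-3)*(q + q) = -(-3)*2*q = -(-6)*q = 6*q)
Z = -12 (Z = -2*6 + 6*0 = -12 + 0 = -12)
E = -1851/656 (E = (126/(-82) + 117/(-12))/4 = (126*(-1/82) + 117*(-1/12))/4 = (-63/41 - 39/4)/4 = (¼)*(-1851/164) = -1851/656 ≈ -2.8216)
E*s(-16) = -1851/656*0 = 0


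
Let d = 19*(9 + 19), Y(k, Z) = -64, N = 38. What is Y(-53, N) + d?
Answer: 468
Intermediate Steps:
d = 532 (d = 19*28 = 532)
Y(-53, N) + d = -64 + 532 = 468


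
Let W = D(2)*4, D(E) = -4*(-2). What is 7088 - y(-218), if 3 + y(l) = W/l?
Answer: 772935/109 ≈ 7091.1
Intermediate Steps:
D(E) = 8
W = 32 (W = 8*4 = 32)
y(l) = -3 + 32/l
7088 - y(-218) = 7088 - (-3 + 32/(-218)) = 7088 - (-3 + 32*(-1/218)) = 7088 - (-3 - 16/109) = 7088 - 1*(-343/109) = 7088 + 343/109 = 772935/109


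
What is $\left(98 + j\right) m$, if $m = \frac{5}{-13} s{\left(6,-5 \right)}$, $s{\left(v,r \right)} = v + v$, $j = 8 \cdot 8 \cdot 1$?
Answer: $- \frac{9720}{13} \approx -747.69$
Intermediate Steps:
$j = 64$ ($j = 64 \cdot 1 = 64$)
$s{\left(v,r \right)} = 2 v$
$m = - \frac{60}{13}$ ($m = \frac{5}{-13} \cdot 2 \cdot 6 = 5 \left(- \frac{1}{13}\right) 12 = \left(- \frac{5}{13}\right) 12 = - \frac{60}{13} \approx -4.6154$)
$\left(98 + j\right) m = \left(98 + 64\right) \left(- \frac{60}{13}\right) = 162 \left(- \frac{60}{13}\right) = - \frac{9720}{13}$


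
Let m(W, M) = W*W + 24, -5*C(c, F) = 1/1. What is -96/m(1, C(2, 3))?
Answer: -96/25 ≈ -3.8400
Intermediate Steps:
C(c, F) = -⅕ (C(c, F) = -⅕/1 = -⅕*1 = -⅕)
m(W, M) = 24 + W² (m(W, M) = W² + 24 = 24 + W²)
-96/m(1, C(2, 3)) = -96/(24 + 1²) = -96/(24 + 1) = -96/25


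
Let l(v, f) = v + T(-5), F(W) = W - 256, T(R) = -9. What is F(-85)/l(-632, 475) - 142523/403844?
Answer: 46353561/258864004 ≈ 0.17907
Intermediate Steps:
F(W) = -256 + W
l(v, f) = -9 + v (l(v, f) = v - 9 = -9 + v)
F(-85)/l(-632, 475) - 142523/403844 = (-256 - 85)/(-9 - 632) - 142523/403844 = -341/(-641) - 142523*1/403844 = -341*(-1/641) - 142523/403844 = 341/641 - 142523/403844 = 46353561/258864004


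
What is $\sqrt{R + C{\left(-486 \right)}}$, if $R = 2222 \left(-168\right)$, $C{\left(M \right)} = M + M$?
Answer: $2 i \sqrt{93567} \approx 611.77 i$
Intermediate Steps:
$C{\left(M \right)} = 2 M$
$R = -373296$
$\sqrt{R + C{\left(-486 \right)}} = \sqrt{-373296 + 2 \left(-486\right)} = \sqrt{-373296 - 972} = \sqrt{-374268} = 2 i \sqrt{93567}$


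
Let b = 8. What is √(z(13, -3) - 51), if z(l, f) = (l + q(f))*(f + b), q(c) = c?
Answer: I ≈ 1.0*I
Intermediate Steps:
z(l, f) = (8 + f)*(f + l) (z(l, f) = (l + f)*(f + 8) = (f + l)*(8 + f) = (8 + f)*(f + l))
√(z(13, -3) - 51) = √(((-3)² + 8*(-3) + 8*13 - 3*13) - 51) = √((9 - 24 + 104 - 39) - 51) = √(50 - 51) = √(-1) = I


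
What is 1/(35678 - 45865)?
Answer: -1/10187 ≈ -9.8164e-5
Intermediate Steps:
1/(35678 - 45865) = 1/(-10187) = -1/10187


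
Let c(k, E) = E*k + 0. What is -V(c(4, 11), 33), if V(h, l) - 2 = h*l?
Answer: -1454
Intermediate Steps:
c(k, E) = E*k
V(h, l) = 2 + h*l
-V(c(4, 11), 33) = -(2 + (11*4)*33) = -(2 + 44*33) = -(2 + 1452) = -1*1454 = -1454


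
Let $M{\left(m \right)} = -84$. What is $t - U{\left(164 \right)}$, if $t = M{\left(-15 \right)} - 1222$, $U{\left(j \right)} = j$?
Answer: $-1470$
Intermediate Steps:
$t = -1306$ ($t = -84 - 1222 = -1306$)
$t - U{\left(164 \right)} = -1306 - 164 = -1470$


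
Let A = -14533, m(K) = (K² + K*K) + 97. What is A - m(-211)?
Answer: -103672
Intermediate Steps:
m(K) = 97 + 2*K² (m(K) = (K² + K²) + 97 = 2*K² + 97 = 97 + 2*K²)
A - m(-211) = -14533 - (97 + 2*(-211)²) = -14533 - (97 + 2*44521) = -14533 - (97 + 89042) = -14533 - 1*89139 = -14533 - 89139 = -103672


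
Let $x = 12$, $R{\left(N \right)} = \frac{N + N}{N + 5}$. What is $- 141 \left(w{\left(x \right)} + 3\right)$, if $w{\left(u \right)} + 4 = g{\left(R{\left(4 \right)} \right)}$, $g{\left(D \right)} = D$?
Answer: $\frac{47}{3} \approx 15.667$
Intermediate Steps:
$R{\left(N \right)} = \frac{2 N}{5 + N}$
$w{\left(u \right)} = - \frac{28}{9}$ ($w{\left(u \right)} = -4 + 2 \cdot 4 \frac{1}{5 + 4} = -4 + 2 \cdot 4 \cdot \frac{1}{9} = -4 + \frac{8}{9} = - \frac{28}{9}$)
$- 141 \left(w{\left(x \right)} + 3\right) = - 141 \left(- \frac{28}{9} + 3\right) = \left(-141\right) \left(- \frac{1}{9}\right) = \frac{47}{3}$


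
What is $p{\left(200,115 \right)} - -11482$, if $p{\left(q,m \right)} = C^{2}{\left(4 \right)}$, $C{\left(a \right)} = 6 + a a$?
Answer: $11966$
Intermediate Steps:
$C{\left(a \right)} = 6 + a^{2}$
$p{\left(q,m \right)} = 484$ ($p{\left(q,m \right)} = \left(6 + 4^{2}\right)^{2} = \left(6 + 16\right)^{2} = 22^{2} = 484$)
$p{\left(200,115 \right)} - -11482 = 484 - -11482 = 484 + 11482 = 11966$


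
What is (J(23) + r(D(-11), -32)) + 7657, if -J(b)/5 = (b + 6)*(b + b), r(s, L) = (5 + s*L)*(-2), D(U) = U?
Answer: 273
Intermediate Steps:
r(s, L) = -10 - 2*L*s (r(s, L) = (5 + L*s)*(-2) = -10 - 2*L*s)
J(b) = -10*b*(6 + b) (J(b) = -5*(b + 6)*(b + b) = -5*(6 + b)*2*b = -10*b*(6 + b))
(J(23) + r(D(-11), -32)) + 7657 = (-10*23*(6 + 23) + (-10 - 2*(-32)*(-11))) + 7657 = (-10*23*29 + (-10 - 704)) + 7657 = (-6670 - 714) + 7657 = -7384 + 7657 = 273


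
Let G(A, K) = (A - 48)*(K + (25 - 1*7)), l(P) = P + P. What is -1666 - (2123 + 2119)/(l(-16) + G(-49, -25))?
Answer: -1082144/647 ≈ -1672.6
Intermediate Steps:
l(P) = 2*P
G(A, K) = (-48 + A)*(18 + K) (G(A, K) = (-48 + A)*(K + (25 - 7)) = (-48 + A)*(K + 18) = (-48 + A)*(18 + K))
-1666 - (2123 + 2119)/(l(-16) + G(-49, -25)) = -1666 - (2123 + 2119)/(2*(-16) + (-864 - 48*(-25) + 18*(-49) - 49*(-25))) = -1666 - 4242/(-32 + (-864 + 1200 - 882 + 1225)) = -1666 - 4242/(-32 + 679) = -1666 - 4242/647 = -1082144/647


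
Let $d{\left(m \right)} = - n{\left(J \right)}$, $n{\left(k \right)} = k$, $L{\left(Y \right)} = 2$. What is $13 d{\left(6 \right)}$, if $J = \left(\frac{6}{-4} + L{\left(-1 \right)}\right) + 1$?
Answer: $- \frac{39}{2} \approx -19.5$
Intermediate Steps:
$J = \frac{3}{2}$ ($J = \left(\frac{6}{-4} + 2\right) + 1 = \left(6 \left(- \frac{1}{4}\right) + 2\right) + 1 = \left(- \frac{3}{2} + 2\right) + 1 = \frac{1}{2} + 1 = \frac{3}{2} \approx 1.5$)
$d{\left(m \right)} = - \frac{3}{2}$ ($d{\left(m \right)} = \left(-1\right) \frac{3}{2} = - \frac{3}{2}$)
$13 d{\left(6 \right)} = 13 \left(- \frac{3}{2}\right) = - \frac{39}{2}$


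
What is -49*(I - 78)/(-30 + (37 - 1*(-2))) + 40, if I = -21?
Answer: 579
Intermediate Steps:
-49*(I - 78)/(-30 + (37 - 1*(-2))) + 40 = -49*(-21 - 78)/(-30 + (37 - 1*(-2))) + 40 = -(-4851)/(-30 + (37 + 2)) + 40 = -(-4851)/(-30 + 39) + 40 = -(-4851)/9 + 40 = -49*(-11) + 40 = 539 + 40 = 579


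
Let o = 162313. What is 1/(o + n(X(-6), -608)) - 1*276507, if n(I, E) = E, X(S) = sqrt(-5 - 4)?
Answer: -44712564434/161705 ≈ -2.7651e+5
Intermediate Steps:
X(S) = 3*I (X(S) = sqrt(-9) = 3*I)
1/(o + n(X(-6), -608)) - 1*276507 = 1/(162313 - 608) - 1*276507 = 1/161705 - 276507 = -44712564434/161705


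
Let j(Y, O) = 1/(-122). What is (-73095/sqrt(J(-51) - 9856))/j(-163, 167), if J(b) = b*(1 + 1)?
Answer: -4458795*I*sqrt(9958)/4979 ≈ -89364.0*I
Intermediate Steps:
j(Y, O) = -1/122
J(b) = 2*b (J(b) = b*2 = 2*b)
(-73095/sqrt(J(-51) - 9856))/j(-163, 167) = (-73095/sqrt(2*(-51) - 9856))/(-1/122) = -73095/sqrt(-102 - 9856)*(-122) = -73095*(-I*sqrt(9958)/9958)*(-122) = -(-73095)*I*sqrt(9958)/9958*(-122) = (73095*I*sqrt(9958)/9958)*(-122) = -4458795*I*sqrt(9958)/4979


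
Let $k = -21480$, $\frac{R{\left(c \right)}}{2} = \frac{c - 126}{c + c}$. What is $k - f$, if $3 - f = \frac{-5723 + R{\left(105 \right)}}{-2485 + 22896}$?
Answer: $- \frac{2192476181}{102055} \approx -21483.0$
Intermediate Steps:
$R{\left(c \right)} = \frac{-126 + c}{c}$ ($R{\left(c \right)} = 2 \frac{c - 126}{c + c} = 2 \frac{-126 + c}{2 c} = \frac{-126 + c}{c}$)
$f = \frac{334781}{102055}$ ($f = 3 - \frac{-5723 + \frac{-126 + 105}{105}}{-2485 + 22896} = 3 - \frac{-5723 + \frac{1}{105} \left(-21\right)}{20411} = 3 - \left(-5723 - \frac{1}{5}\right) \frac{1}{20411} = 3 - \left(- \frac{28616}{5}\right) \frac{1}{20411} = 3 - - \frac{28616}{102055} = 3 + \frac{28616}{102055} = \frac{334781}{102055} \approx 3.2804$)
$k - f = -21480 - \frac{334781}{102055} = - \frac{2192476181}{102055}$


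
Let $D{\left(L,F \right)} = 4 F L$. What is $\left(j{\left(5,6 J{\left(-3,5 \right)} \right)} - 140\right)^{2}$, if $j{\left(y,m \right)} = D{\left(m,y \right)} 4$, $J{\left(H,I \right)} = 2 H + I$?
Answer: $384400$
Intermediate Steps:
$J{\left(H,I \right)} = I + 2 H$
$D{\left(L,F \right)} = 4 F L$
$j{\left(y,m \right)} = 16 m y$ ($j{\left(y,m \right)} = 4 y m 4 = 4 m y 4 = 16 m y$)
$\left(j{\left(5,6 J{\left(-3,5 \right)} \right)} - 140\right)^{2} = \left(16 \cdot 6 \left(5 + 2 \left(-3\right)\right) 5 - 140\right)^{2} = \left(16 \cdot 6 \left(5 - 6\right) 5 - 140\right)^{2} = \left(16 \cdot 6 \left(-1\right) 5 - 140\right)^{2} = \left(16 \left(-6\right) 5 - 140\right)^{2} = \left(-480 - 140\right)^{2} = \left(-620\right)^{2} = 384400$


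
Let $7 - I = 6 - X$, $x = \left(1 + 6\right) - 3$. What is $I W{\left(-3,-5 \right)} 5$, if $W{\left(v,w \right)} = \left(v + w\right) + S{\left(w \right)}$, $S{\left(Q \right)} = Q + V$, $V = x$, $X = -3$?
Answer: $90$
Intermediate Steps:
$x = 4$ ($x = 7 - 3 = 4$)
$I = -2$ ($I = 7 - \left(6 - -3\right) = 7 - \left(6 + 3\right) = 7 - 9 = -2$)
$V = 4$
$S{\left(Q \right)} = 4 + Q$ ($S{\left(Q \right)} = Q + 4 = 4 + Q$)
$W{\left(v,w \right)} = 4 + v + 2 w$ ($W{\left(v,w \right)} = \left(v + w\right) + \left(4 + w\right) = 4 + v + 2 w$)
$I W{\left(-3,-5 \right)} 5 = - 2 \left(4 - 3 + 2 \left(-5\right)\right) 5 = - 2 \left(4 - 3 - 10\right) 5 = \left(-2\right) \left(-9\right) 5 = 18 \cdot 5 = 90$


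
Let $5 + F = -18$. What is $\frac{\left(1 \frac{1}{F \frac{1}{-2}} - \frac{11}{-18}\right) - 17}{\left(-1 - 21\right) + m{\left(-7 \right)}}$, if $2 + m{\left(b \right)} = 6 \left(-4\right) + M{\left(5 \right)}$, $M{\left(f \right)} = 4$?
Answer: $\frac{6749}{18216} \approx 0.3705$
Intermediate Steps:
$F = -23$ ($F = -5 - 18 = -23$)
$m{\left(b \right)} = -22$ ($m{\left(b \right)} = -2 + \left(6 \left(-4\right) + 4\right) = -2 + \left(-24 + 4\right) = -2 - 20 = -22$)
$\frac{\left(1 \frac{1}{F \frac{1}{-2}} - \frac{11}{-18}\right) - 17}{\left(-1 - 21\right) + m{\left(-7 \right)}} = \frac{\left(1 \frac{1}{\left(-23\right) \frac{1}{-2}} - \frac{11}{-18}\right) - 17}{\left(-1 - 21\right) - 22} = \frac{\left(1 \frac{1}{\left(-23\right) \left(- \frac{1}{2}\right)} - - \frac{11}{18}\right) - 17}{-22 - 22} = \frac{\left(1 \frac{1}{\frac{23}{2}} + \frac{11}{18}\right) - 17}{-44} = - \frac{\left(1 \cdot \frac{2}{23} + \frac{11}{18}\right) - 17}{44} = - \frac{\left(\frac{2}{23} + \frac{11}{18}\right) - 17}{44} = - \frac{\frac{289}{414} - 17}{44} = \left(- \frac{1}{44}\right) \left(- \frac{6749}{414}\right) = \frac{6749}{18216}$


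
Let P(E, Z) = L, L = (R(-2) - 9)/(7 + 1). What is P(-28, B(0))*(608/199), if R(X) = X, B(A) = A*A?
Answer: -836/199 ≈ -4.2010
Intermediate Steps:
B(A) = A²
L = -11/8 (L = (-2 - 9)/(7 + 1) = -11/8 ≈ -1.3750)
P(E, Z) = -11/8
P(-28, B(0))*(608/199) = -836/199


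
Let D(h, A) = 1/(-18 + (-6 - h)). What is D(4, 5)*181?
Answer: -181/28 ≈ -6.4643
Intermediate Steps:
D(h, A) = 1/(-24 - h)
D(4, 5)*181 = -1/(24 + 4)*181 = -1/28*181 = -181/28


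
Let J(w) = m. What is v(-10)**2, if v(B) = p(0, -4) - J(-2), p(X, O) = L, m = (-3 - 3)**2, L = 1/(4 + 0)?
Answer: 20449/16 ≈ 1278.1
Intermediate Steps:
L = 1/4 ≈ 0.25000
m = 36 (m = (-6)**2 = 36)
J(w) = 36
p(X, O) = 1/4
v(B) = -143/4 (v(B) = 1/4 - 1*36 = 1/4 - 36 = -143/4)
v(-10)**2 = (-143/4)**2 = 20449/16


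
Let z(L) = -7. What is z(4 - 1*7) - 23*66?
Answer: -1525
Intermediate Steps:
z(4 - 1*7) - 23*66 = -7 - 23*66 = -7 - 1518 = -1525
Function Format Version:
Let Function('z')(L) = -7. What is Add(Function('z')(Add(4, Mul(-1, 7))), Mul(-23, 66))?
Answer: -1525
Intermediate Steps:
Add(Function('z')(Add(4, Mul(-1, 7))), Mul(-23, 66)) = Add(-7, Mul(-23, 66)) = Add(-7, -1518) = -1525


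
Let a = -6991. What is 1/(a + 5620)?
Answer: -1/1371 ≈ -0.00072939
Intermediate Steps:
1/(a + 5620) = 1/(-6991 + 5620) = 1/(-1371) = -1/1371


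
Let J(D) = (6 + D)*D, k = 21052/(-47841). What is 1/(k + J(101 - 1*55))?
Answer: 47841/114414620 ≈ 0.00041814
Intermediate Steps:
k = -21052/47841 (k = 21052*(-1/47841) = -21052/47841 ≈ -0.44004)
J(D) = D*(6 + D)
1/(k + J(101 - 1*55)) = 1/(-21052/47841 + (101 - 1*55)*(6 + (101 - 1*55))) = 1/(-21052/47841 + (101 - 55)*(6 + (101 - 55))) = 1/(-21052/47841 + 46*(6 + 46)) = 1/(-21052/47841 + 46*52) = 1/(-21052/47841 + 2392) = 1/(114414620/47841) = 47841/114414620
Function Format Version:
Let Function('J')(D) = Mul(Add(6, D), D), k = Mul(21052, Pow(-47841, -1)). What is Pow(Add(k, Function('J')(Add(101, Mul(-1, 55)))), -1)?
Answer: Rational(47841, 114414620) ≈ 0.00041814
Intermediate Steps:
k = Rational(-21052, 47841) (k = Mul(21052, Rational(-1, 47841)) = Rational(-21052, 47841) ≈ -0.44004)
Function('J')(D) = Mul(D, Add(6, D))
Pow(Add(k, Function('J')(Add(101, Mul(-1, 55)))), -1) = Pow(Add(Rational(-21052, 47841), Mul(Add(101, Mul(-1, 55)), Add(6, Add(101, Mul(-1, 55))))), -1) = Pow(Add(Rational(-21052, 47841), Mul(Add(101, -55), Add(6, Add(101, -55)))), -1) = Pow(Add(Rational(-21052, 47841), Mul(46, Add(6, 46))), -1) = Pow(Add(Rational(-21052, 47841), Mul(46, 52)), -1) = Pow(Add(Rational(-21052, 47841), 2392), -1) = Pow(Rational(114414620, 47841), -1) = Rational(47841, 114414620)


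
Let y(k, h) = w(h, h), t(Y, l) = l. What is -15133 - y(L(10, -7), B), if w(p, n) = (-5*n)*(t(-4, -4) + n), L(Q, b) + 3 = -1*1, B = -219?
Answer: 229052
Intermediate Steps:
L(Q, b) = -4 (L(Q, b) = -3 - 1*1 = -3 - 1 = -4)
w(p, n) = -5*n*(-4 + n) (w(p, n) = (-5*n)*(-4 + n) = -5*n*(-4 + n))
y(k, h) = 5*h*(4 - h)
-15133 - y(L(10, -7), B) = -15133 - 5*(-219)*(4 - 1*(-219)) = -15133 - 5*(-219)*(4 + 219) = -15133 - 5*(-219)*223 = -15133 - 1*(-244185) = -15133 + 244185 = 229052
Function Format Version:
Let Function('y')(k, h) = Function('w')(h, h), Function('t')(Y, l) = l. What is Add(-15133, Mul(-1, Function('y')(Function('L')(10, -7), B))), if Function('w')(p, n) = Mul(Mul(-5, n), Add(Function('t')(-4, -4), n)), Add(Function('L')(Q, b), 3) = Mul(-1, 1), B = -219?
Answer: 229052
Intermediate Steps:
Function('L')(Q, b) = -4 (Function('L')(Q, b) = Add(-3, Mul(-1, 1)) = Add(-3, -1) = -4)
Function('w')(p, n) = Mul(-5, n, Add(-4, n)) (Function('w')(p, n) = Mul(Mul(-5, n), Add(-4, n)) = Mul(-5, n, Add(-4, n)))
Function('y')(k, h) = Mul(5, h, Add(4, Mul(-1, h)))
Add(-15133, Mul(-1, Function('y')(Function('L')(10, -7), B))) = Add(-15133, Mul(-1, Mul(5, -219, Add(4, Mul(-1, -219))))) = Add(-15133, Mul(-1, Mul(5, -219, Add(4, 219)))) = Add(-15133, Mul(-1, Mul(5, -219, 223))) = Add(-15133, Mul(-1, -244185)) = Add(-15133, 244185) = 229052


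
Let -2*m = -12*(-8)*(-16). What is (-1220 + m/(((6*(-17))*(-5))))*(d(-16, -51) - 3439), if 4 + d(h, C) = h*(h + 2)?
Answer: 333398268/85 ≈ 3.9223e+6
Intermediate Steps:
d(h, C) = -4 + h*(2 + h) (d(h, C) = -4 + h*(h + 2) = -4 + h*(2 + h))
m = 768 (m = -(-12*(-8))*(-16)/2 = -48*(-16) = -1/2*(-1536) = 768)
(-1220 + m/(((6*(-17))*(-5))))*(d(-16, -51) - 3439) = (-1220 + 768/(((6*(-17))*(-5))))*((-4 + (-16)**2 + 2*(-16)) - 3439) = (-1220 + 768/((-102*(-5))))*((-4 + 256 - 32) - 3439) = (-1220 + 768/510)*(220 - 3439) = (-1220 + 768*(1/510))*(-3219) = (-1220 + 128/85)*(-3219) = -103572/85*(-3219) = 333398268/85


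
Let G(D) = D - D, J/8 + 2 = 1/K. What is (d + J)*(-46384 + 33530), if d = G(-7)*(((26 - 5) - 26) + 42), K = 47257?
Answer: 9718960816/47257 ≈ 2.0566e+5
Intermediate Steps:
J = -756104/47257 (J = -16 + 8/47257 = -756104/47257 ≈ -16.000)
G(D) = 0
d = 0 (d = 0*(((26 - 5) - 26) + 42) = 0*((21 - 26) + 42) = 0*(-5 + 42) = 0*37 = 0)
(d + J)*(-46384 + 33530) = (0 - 756104/47257)*(-46384 + 33530) = -756104/47257*(-12854) = 9718960816/47257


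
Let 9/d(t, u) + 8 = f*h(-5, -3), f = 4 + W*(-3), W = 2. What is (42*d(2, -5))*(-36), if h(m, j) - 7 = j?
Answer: 1701/2 ≈ 850.50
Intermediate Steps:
h(m, j) = 7 + j
f = -2 (f = 4 + 2*(-3) = 4 - 6 = -2)
d(t, u) = -9/16 (d(t, u) = 9/(-8 - 2*(7 - 3)) = 9/(-8 - 2*4) = 9/(-8 - 8) = 9/(-16) = 9*(-1/16) = -9/16)
(42*d(2, -5))*(-36) = (42*(-9/16))*(-36) = -189/8*(-36) = 1701/2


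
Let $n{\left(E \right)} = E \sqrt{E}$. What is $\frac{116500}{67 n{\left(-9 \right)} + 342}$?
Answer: $\frac{885400}{75321} + \frac{1561100 i}{25107} \approx 11.755 + 62.178 i$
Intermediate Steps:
$n{\left(E \right)} = E^{\frac{3}{2}}$
$\frac{116500}{67 n{\left(-9 \right)} + 342} = \frac{116500}{67 \left(-9\right)^{\frac{3}{2}} + 342} = \frac{116500}{67 \left(- 27 i\right) + 342} = \frac{116500}{- 1809 i + 342} = \frac{116500}{342 - 1809 i} = 116500 \frac{342 + 1809 i}{3389445} = \frac{23300 \left(342 + 1809 i\right)}{677889}$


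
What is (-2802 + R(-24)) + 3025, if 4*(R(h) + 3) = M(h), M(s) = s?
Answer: 214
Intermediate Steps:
R(h) = -3 + h/4
(-2802 + R(-24)) + 3025 = (-2802 + (-3 + (¼)*(-24))) + 3025 = (-2802 + (-3 - 6)) + 3025 = (-2802 - 9) + 3025 = -2811 + 3025 = 214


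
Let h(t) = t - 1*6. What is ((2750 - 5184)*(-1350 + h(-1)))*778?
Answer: 2569685764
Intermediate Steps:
h(t) = -6 + t (h(t) = t - 6 = -6 + t)
((2750 - 5184)*(-1350 + h(-1)))*778 = ((2750 - 5184)*(-1350 + (-6 - 1)))*778 = -2434*(-1350 - 7)*778 = -2434*(-1357)*778 = 3302938*778 = 2569685764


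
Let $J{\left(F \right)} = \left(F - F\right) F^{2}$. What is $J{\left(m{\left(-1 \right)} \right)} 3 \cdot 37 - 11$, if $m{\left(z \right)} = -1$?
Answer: $-11$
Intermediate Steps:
$J{\left(F \right)} = 0$ ($J{\left(F \right)} = 0 F^{2} = 0$)
$J{\left(m{\left(-1 \right)} \right)} 3 \cdot 37 - 11 = 0 \cdot 3 \cdot 37 - 11 = 0 \cdot 37 - 11 = 0 - 11 = -11$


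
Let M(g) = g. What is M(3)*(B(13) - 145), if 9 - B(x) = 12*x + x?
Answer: -915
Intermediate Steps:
B(x) = 9 - 13*x (B(x) = 9 - (12*x + x) = 9 - 13*x)
M(3)*(B(13) - 145) = 3*((9 - 13*13) - 145) = 3*((9 - 169) - 145) = 3*(-160 - 145) = 3*(-305) = -915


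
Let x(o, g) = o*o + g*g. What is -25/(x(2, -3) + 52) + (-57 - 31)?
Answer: -1149/13 ≈ -88.385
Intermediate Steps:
x(o, g) = g² + o² (x(o, g) = o² + g² = g² + o²)
-25/(x(2, -3) + 52) + (-57 - 31) = -25/(((-3)² + 2²) + 52) + (-57 - 31) = -25/((9 + 4) + 52) - 88 = -25/(13 + 52) - 88 = -25/65 - 88 = -25*1/65 - 88 = -5/13 - 88 = -1149/13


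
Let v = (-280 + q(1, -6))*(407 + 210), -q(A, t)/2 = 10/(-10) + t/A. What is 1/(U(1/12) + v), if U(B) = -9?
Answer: -1/164131 ≈ -6.0927e-6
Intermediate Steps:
q(A, t) = 2 - 2*t/A (q(A, t) = -2*(10/(-10) + t/A) = -2*(10*(-⅒) + t/A) = -2*(-1 + t/A) = 2 - 2*t/A)
v = -164122 (v = (-280 + (2 - 2*(-6)/1))*(407 + 210) = (-280 + (2 - 2*(-6)*1))*617 = (-280 + (2 + 12))*617 = (-280 + 14)*617 = -266*617 = -164122)
1/(U(1/12) + v) = 1/(-9 - 164122) = 1/(-164131) = -1/164131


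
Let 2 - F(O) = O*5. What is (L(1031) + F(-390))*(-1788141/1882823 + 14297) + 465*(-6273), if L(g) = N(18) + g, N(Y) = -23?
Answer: 74182028442665/1882823 ≈ 3.9399e+7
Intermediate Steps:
F(O) = 2 - 5*O (F(O) = 2 - O*5 = 2 - 5*O)
L(g) = -23 + g
(L(1031) + F(-390))*(-1788141/1882823 + 14297) + 465*(-6273) = ((-23 + 1031) + (2 - 5*(-390)))*(-1788141/1882823 + 14297) + 465*(-6273) = (1008 + (2 + 1950))*(-1788141*1/1882823 + 14297) - 2916945 = (1008 + 1952)*(-1788141/1882823 + 14297) - 2916945 = 2960*(26916932290/1882823) - 2916945 = 79674119578400/1882823 - 2916945 = 74182028442665/1882823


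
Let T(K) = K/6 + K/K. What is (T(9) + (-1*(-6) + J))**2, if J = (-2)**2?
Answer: 625/4 ≈ 156.25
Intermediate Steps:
J = 4
T(K) = 1 + K/6 (T(K) = K*(1/6) + 1 = K/6 + 1 = 1 + K/6)
(T(9) + (-1*(-6) + J))**2 = ((1 + (1/6)*9) + (-1*(-6) + 4))**2 = ((1 + 3/2) + (6 + 4))**2 = (5/2 + 10)**2 = (25/2)**2 = 625/4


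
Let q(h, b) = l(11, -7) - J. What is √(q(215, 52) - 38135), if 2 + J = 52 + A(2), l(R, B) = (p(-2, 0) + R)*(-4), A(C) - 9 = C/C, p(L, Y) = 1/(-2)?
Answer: I*√38237 ≈ 195.54*I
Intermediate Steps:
p(L, Y) = -½
A(C) = 10 (A(C) = 9 + C/C = 9 + 1 = 10)
l(R, B) = 2 - 4*R (l(R, B) = (-½ + R)*(-4) = 2 - 4*R)
J = 60 (J = -2 + (52 + 10) = -2 + 62 = 60)
q(h, b) = -102 (q(h, b) = (2 - 4*11) - 1*60 = (2 - 44) - 60 = -42 - 60 = -102)
√(q(215, 52) - 38135) = √(-102 - 38135) = √(-38237) = I*√38237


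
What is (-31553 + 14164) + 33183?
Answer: 15794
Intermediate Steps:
(-31553 + 14164) + 33183 = -17389 + 33183 = 15794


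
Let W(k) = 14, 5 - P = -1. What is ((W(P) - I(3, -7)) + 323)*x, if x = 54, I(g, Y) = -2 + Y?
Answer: 18684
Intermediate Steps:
P = 6 (P = 5 - 1*(-1) = 5 + 1 = 6)
((W(P) - I(3, -7)) + 323)*x = ((14 - (-2 - 7)) + 323)*54 = ((14 - 1*(-9)) + 323)*54 = ((14 + 9) + 323)*54 = (23 + 323)*54 = 346*54 = 18684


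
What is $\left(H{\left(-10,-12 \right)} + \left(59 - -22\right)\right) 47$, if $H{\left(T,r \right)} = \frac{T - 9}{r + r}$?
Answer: $\frac{92261}{24} \approx 3844.2$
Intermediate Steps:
$H{\left(T,r \right)} = \frac{-9 + T}{2 r}$
$\left(H{\left(-10,-12 \right)} + \left(59 - -22\right)\right) 47 = \left(\frac{-9 - 10}{2 \left(-12\right)} + \left(59 - -22\right)\right) 47 = \left(\frac{1}{2} \left(- \frac{1}{12}\right) \left(-19\right) + \left(59 + 22\right)\right) 47 = \left(\frac{19}{24} + 81\right) 47 = \frac{1963}{24} \cdot 47 = \frac{92261}{24}$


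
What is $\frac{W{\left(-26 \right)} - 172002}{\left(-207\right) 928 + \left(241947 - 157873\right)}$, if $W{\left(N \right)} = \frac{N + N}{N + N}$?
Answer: $\frac{172001}{108022} \approx 1.5923$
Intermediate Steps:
$W{\left(N \right)} = 1$ ($W{\left(N \right)} = \frac{2 N}{2 N} = 2 N \frac{1}{2 N} = 1$)
$\frac{W{\left(-26 \right)} - 172002}{\left(-207\right) 928 + \left(241947 - 157873\right)} = \frac{1 - 172002}{\left(-207\right) 928 + \left(241947 - 157873\right)} = - \frac{172001}{-192096 + \left(241947 - 157873\right)} = - \frac{172001}{-192096 + 84074} = - \frac{172001}{-108022} = \left(-172001\right) \left(- \frac{1}{108022}\right) = \frac{172001}{108022}$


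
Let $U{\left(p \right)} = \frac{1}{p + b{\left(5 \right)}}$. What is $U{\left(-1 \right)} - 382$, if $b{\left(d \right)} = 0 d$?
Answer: $-383$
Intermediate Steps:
$b{\left(d \right)} = 0$
$U{\left(p \right)} = \frac{1}{p}$ ($U{\left(p \right)} = \frac{1}{p + 0} = \frac{1}{p}$)
$U{\left(-1 \right)} - 382 = \frac{1}{-1} - 382 = -1 - 382 = -383$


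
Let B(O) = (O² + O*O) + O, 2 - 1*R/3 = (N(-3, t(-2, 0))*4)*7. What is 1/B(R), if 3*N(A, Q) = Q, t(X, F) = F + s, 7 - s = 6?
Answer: 1/946 ≈ 0.0010571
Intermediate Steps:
s = 1 (s = 7 - 1*6 = 7 - 6 = 1)
t(X, F) = 1 + F (t(X, F) = F + 1 = 1 + F)
N(A, Q) = Q/3
R = -22 (R = 6 - 3*((1 + 0)/3)*4*7 = 6 - 3*((⅓)*1)*4*7 = 6 - 3*(⅓)*4*7 = 6 - 4*7 = 6 - 3*28/3 = 6 - 28 = -22)
B(O) = O + 2*O² (B(O) = (O² + O²) + O = 2*O² + O = O + 2*O²)
1/B(R) = 1/(-22*(1 + 2*(-22))) = 1/(-22*(1 - 44)) = 1/(-22*(-43)) = 1/946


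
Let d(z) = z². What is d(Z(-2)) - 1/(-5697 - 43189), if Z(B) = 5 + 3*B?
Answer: 48887/48886 ≈ 1.0000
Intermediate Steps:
d(Z(-2)) - 1/(-5697 - 43189) = (5 + 3*(-2))² - 1/(-5697 - 43189) = (5 - 6)² - 1/(-48886) = (-1)² - 1*(-1/48886) = 1 + 1/48886 = 48887/48886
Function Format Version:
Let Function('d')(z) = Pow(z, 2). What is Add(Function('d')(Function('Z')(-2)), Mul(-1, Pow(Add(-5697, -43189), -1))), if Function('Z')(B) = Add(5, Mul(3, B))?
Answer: Rational(48887, 48886) ≈ 1.0000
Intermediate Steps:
Add(Function('d')(Function('Z')(-2)), Mul(-1, Pow(Add(-5697, -43189), -1))) = Add(Pow(Add(5, Mul(3, -2)), 2), Mul(-1, Pow(Add(-5697, -43189), -1))) = Add(Pow(Add(5, -6), 2), Mul(-1, Pow(-48886, -1))) = Add(Pow(-1, 2), Mul(-1, Rational(-1, 48886))) = Add(1, Rational(1, 48886)) = Rational(48887, 48886)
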